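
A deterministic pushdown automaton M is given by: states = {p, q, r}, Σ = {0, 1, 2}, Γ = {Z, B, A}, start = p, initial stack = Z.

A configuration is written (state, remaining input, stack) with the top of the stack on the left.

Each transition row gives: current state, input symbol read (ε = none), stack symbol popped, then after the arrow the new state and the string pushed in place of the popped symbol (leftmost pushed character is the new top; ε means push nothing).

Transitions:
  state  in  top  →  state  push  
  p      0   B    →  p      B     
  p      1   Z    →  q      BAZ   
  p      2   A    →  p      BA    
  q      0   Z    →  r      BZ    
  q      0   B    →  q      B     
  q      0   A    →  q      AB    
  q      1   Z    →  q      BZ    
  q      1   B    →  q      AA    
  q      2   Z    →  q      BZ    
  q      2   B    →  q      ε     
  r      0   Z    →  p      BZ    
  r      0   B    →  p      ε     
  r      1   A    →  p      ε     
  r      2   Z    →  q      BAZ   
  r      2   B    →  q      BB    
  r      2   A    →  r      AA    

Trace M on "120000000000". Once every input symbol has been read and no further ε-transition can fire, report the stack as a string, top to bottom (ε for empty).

(p, 120000000000, Z)
  read 1, top Z: go to q, push BAZ → (q, 20000000000, BAZ)
  read 2, top B: go to q, push ε → (q, 0000000000, AZ)
  read 0, top A: go to q, push AB → (q, 000000000, ABZ)
  read 0, top A: go to q, push AB → (q, 00000000, ABBZ)
  read 0, top A: go to q, push AB → (q, 0000000, ABBBZ)
  read 0, top A: go to q, push AB → (q, 000000, ABBBBZ)
  read 0, top A: go to q, push AB → (q, 00000, ABBBBBZ)
  read 0, top A: go to q, push AB → (q, 0000, ABBBBBBZ)
  read 0, top A: go to q, push AB → (q, 000, ABBBBBBBZ)
  read 0, top A: go to q, push AB → (q, 00, ABBBBBBBBZ)
  read 0, top A: go to q, push AB → (q, 0, ABBBBBBBBBZ)
  read 0, top A: go to q, push AB → (q, ε, ABBBBBBBBBBZ)
All input consumed in state q with stack ABBBBBBBBBBZ.

ABBBBBBBBBBZ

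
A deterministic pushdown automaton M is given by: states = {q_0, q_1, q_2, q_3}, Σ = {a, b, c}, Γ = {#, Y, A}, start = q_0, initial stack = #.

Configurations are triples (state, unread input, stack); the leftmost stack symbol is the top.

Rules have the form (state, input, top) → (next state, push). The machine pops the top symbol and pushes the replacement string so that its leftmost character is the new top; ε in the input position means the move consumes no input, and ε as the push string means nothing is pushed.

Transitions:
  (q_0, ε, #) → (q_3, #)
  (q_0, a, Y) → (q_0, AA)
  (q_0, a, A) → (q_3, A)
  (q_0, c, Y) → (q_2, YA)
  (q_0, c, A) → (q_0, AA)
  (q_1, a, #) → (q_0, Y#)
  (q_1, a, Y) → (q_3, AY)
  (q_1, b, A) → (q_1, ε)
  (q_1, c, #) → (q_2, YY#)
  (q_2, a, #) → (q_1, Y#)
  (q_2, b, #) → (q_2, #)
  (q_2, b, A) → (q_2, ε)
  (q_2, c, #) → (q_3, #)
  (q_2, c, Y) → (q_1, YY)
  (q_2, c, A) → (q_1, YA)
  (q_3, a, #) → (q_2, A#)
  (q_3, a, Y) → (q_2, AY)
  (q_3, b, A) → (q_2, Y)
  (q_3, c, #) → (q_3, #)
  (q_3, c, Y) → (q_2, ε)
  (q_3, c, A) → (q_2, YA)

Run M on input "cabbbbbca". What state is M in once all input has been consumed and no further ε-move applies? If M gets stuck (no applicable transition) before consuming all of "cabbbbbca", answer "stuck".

(q_0, cabbbbbca, #) ⊢ (q_3, cabbbbbca, #) ⊢ (q_3, abbbbbca, #) ⊢ (q_2, bbbbbca, A#) ⊢ (q_2, bbbbca, #) ⊢ (q_2, bbbca, #) ⊢ (q_2, bbca, #) ⊢ (q_2, bca, #) ⊢ (q_2, ca, #) ⊢ (q_3, a, #) ⊢ (q_2, ε, A#)
All input consumed; M is in state q_2.

q_2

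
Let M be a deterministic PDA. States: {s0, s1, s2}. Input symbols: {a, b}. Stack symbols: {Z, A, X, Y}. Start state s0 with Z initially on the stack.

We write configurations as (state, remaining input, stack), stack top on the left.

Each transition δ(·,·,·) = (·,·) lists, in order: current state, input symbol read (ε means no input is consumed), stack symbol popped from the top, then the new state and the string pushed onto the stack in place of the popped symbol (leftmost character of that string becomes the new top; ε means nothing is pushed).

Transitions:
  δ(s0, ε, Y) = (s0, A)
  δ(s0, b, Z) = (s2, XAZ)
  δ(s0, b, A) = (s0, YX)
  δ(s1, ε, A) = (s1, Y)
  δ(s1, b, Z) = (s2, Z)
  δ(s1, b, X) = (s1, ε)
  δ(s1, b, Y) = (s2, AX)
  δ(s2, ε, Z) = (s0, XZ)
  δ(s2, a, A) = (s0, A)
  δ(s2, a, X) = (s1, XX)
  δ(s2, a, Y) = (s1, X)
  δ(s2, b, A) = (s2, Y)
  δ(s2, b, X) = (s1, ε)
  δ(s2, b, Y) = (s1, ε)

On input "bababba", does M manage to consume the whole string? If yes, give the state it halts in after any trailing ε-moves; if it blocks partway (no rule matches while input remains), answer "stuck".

stuck

(s0, bababba, Z)
  read b, top Z: go to s2, push XAZ → (s2, ababba, XAZ)
  read a, top X: go to s1, push XX → (s1, babba, XXAZ)
  read b, top X: go to s1, push ε → (s1, abba, XAZ)
No transition for (s1, a, top X); M blocks with input abba remaining.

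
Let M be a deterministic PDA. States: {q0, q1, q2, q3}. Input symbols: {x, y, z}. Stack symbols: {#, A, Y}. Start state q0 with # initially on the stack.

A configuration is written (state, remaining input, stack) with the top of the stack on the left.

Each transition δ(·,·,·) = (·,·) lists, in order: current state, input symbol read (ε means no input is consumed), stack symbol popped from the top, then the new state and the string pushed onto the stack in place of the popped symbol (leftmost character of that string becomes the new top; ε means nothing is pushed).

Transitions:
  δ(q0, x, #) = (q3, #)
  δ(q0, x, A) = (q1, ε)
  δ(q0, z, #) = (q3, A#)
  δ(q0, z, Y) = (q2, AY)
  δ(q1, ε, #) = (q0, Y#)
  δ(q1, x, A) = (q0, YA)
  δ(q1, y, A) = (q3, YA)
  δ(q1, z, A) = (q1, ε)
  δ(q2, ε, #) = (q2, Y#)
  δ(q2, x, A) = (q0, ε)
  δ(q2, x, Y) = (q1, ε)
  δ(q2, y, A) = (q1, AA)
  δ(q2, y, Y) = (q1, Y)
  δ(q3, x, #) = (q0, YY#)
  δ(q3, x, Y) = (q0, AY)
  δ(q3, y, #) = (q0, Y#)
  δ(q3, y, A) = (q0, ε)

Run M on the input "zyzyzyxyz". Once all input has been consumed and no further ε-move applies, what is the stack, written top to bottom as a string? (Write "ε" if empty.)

(q0, zyzyzyxyz, #)
  read z, top #: go to q3, push A# → (q3, yzyzyxyz, A#)
  read y, top A: go to q0, push ε → (q0, zyzyxyz, #)
  read z, top #: go to q3, push A# → (q3, yzyxyz, A#)
  read y, top A: go to q0, push ε → (q0, zyxyz, #)
  read z, top #: go to q3, push A# → (q3, yxyz, A#)
  read y, top A: go to q0, push ε → (q0, xyz, #)
  read x, top #: go to q3, push # → (q3, yz, #)
  read y, top #: go to q0, push Y# → (q0, z, Y#)
  read z, top Y: go to q2, push AY → (q2, ε, AY#)
All input consumed in state q2 with stack AY#.

AY#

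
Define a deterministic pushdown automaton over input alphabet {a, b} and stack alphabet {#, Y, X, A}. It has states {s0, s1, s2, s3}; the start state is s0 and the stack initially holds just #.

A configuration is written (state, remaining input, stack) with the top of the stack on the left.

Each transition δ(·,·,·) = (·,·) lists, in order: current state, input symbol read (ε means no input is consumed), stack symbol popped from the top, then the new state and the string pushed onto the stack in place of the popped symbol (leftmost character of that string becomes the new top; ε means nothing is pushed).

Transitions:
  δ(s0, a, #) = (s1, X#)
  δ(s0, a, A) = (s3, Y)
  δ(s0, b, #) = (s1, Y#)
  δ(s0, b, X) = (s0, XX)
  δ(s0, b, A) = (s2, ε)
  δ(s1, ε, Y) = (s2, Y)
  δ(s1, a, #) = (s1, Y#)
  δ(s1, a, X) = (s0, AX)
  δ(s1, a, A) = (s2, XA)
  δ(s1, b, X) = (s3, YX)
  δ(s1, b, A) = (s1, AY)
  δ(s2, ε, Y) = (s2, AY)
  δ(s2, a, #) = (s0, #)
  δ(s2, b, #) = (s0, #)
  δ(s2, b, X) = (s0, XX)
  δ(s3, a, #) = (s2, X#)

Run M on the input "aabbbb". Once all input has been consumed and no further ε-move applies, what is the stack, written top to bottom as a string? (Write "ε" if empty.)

XXXX#

(s0, aabbbb, #)
  read a, top #: go to s1, push X# → (s1, abbbb, X#)
  read a, top X: go to s0, push AX → (s0, bbbb, AX#)
  read b, top A: go to s2, push ε → (s2, bbb, X#)
  read b, top X: go to s0, push XX → (s0, bb, XX#)
  read b, top X: go to s0, push XX → (s0, b, XXX#)
  read b, top X: go to s0, push XX → (s0, ε, XXXX#)
All input consumed in state s0 with stack XXXX#.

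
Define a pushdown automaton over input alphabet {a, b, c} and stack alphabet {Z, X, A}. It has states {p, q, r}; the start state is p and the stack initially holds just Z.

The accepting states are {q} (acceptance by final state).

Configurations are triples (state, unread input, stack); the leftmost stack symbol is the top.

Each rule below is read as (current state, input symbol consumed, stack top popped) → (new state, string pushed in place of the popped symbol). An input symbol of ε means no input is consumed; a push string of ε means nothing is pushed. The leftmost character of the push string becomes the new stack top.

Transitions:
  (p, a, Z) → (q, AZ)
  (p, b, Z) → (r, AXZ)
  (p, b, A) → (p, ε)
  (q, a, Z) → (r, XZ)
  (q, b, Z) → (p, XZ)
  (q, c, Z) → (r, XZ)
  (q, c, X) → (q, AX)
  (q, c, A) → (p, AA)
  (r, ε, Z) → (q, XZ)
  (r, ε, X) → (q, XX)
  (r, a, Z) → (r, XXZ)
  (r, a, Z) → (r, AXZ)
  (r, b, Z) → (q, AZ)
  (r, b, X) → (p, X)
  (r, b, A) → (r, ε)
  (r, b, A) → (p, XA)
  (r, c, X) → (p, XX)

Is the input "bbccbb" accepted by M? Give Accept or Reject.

No computation consumes all input and reaches a final state.

Reject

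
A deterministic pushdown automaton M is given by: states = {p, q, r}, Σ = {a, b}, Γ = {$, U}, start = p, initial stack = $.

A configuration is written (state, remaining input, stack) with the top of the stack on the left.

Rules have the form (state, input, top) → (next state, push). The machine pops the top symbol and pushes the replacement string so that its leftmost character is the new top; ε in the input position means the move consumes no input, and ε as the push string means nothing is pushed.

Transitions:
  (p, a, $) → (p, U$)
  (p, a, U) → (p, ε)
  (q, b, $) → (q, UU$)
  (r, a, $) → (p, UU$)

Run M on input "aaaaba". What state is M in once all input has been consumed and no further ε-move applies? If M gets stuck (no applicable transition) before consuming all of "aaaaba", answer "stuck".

(p, aaaaba, $)
  read a, top $: go to p, push U$ → (p, aaaba, U$)
  read a, top U: go to p, push ε → (p, aaba, $)
  read a, top $: go to p, push U$ → (p, aba, U$)
  read a, top U: go to p, push ε → (p, ba, $)
No transition for (p, b, top $); M blocks with input ba remaining.

stuck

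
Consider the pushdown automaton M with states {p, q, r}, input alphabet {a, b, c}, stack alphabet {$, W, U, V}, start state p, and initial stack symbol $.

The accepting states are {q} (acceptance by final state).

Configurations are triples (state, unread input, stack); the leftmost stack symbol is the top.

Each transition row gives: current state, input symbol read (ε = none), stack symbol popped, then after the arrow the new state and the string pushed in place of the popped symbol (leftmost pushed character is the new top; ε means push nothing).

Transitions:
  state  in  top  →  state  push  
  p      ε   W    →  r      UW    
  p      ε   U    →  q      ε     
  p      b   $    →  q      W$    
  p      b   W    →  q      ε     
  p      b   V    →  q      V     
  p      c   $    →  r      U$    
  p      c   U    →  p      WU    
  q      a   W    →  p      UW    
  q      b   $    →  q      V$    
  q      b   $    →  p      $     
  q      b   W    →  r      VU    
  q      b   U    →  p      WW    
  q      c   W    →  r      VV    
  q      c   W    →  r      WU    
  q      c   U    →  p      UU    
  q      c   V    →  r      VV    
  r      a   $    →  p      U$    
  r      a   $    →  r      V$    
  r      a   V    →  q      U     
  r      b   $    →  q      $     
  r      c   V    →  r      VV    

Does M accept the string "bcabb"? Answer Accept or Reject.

One accepting computation: (p, bcabb, $) ⊢ (q, cabb, W$) ⊢ (r, abb, VV$) ⊢ (q, bb, UV$) ⊢ (p, b, WWV$) ⊢ (q, ε, WV$)
All input consumed and state q ∈ F.

Accept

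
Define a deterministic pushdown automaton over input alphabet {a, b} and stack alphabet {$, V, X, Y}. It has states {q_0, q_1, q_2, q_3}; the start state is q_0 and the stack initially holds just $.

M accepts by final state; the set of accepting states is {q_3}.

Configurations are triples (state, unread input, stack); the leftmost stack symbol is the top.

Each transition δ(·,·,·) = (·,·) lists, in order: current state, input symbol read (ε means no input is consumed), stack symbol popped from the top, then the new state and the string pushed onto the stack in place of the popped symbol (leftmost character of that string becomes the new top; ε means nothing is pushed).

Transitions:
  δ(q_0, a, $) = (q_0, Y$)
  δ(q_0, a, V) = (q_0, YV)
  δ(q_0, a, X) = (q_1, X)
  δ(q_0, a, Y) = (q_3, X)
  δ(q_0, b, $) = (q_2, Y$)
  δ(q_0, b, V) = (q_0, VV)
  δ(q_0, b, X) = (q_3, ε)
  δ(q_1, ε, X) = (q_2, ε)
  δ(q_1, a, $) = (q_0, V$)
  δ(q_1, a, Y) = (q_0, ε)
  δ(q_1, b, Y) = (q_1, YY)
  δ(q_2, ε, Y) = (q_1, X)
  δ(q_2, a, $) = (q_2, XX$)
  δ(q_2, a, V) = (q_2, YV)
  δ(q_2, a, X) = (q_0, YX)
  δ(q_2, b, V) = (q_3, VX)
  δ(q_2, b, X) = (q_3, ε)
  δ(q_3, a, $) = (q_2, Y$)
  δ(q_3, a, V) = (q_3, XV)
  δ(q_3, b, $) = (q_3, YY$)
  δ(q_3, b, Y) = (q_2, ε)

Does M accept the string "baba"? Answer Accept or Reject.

(q_0, baba, $)
  read b, top $: go to q_2, push Y$ → (q_2, aba, Y$)
  ε-move, top Y: go to q_1, push X → (q_1, aba, X$)
  ε-move, top X: go to q_2, push ε → (q_2, aba, $)
  read a, top $: go to q_2, push XX$ → (q_2, ba, XX$)
  read b, top X: go to q_3, push ε → (q_3, a, X$)
No transition applies at (q_3, a, X$); input not fully consumed.

Reject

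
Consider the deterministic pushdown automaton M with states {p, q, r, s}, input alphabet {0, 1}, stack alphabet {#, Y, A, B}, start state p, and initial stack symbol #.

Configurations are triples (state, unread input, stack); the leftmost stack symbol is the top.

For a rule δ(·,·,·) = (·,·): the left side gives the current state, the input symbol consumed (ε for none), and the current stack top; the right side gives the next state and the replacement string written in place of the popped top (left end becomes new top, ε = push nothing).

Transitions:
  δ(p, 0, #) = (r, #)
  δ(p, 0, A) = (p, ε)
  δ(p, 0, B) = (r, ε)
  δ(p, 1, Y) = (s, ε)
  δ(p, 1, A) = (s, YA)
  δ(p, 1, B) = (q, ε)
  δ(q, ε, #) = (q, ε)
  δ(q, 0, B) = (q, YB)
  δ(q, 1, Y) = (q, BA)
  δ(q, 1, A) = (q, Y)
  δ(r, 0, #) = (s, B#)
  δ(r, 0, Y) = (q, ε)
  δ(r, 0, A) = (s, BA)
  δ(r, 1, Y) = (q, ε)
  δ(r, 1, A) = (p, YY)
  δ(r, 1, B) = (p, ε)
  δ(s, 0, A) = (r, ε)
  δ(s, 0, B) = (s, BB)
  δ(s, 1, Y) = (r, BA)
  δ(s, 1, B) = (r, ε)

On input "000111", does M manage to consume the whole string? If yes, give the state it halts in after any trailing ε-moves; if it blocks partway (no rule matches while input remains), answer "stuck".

(p, 000111, #) ⊢ (r, 00111, #) ⊢ (s, 0111, B#) ⊢ (s, 111, BB#) ⊢ (r, 11, B#) ⊢ (p, 1, #)
No transition for (p, 1, top #); M blocks with input 1 remaining.

stuck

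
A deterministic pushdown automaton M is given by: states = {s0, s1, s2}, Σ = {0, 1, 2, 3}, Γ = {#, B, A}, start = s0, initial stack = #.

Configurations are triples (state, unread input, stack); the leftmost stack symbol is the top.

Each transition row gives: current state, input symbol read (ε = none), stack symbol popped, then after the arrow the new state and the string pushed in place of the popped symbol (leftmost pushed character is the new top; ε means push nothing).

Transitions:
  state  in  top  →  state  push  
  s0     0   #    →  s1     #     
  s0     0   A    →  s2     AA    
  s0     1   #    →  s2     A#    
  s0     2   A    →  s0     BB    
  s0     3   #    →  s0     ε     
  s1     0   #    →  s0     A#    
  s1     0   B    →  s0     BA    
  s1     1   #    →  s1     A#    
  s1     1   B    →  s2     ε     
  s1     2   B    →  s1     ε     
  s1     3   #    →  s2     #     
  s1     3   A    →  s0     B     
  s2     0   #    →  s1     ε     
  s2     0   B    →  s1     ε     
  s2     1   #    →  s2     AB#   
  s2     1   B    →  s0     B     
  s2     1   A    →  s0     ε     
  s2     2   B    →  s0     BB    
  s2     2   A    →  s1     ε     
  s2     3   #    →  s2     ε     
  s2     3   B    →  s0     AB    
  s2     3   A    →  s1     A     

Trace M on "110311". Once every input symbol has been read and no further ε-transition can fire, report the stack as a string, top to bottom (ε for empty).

B#

(s0, 110311, #) ⊢ (s2, 10311, A#) ⊢ (s0, 0311, #) ⊢ (s1, 311, #) ⊢ (s2, 11, #) ⊢ (s2, 1, AB#) ⊢ (s0, ε, B#)
All input consumed in state s0 with stack B#.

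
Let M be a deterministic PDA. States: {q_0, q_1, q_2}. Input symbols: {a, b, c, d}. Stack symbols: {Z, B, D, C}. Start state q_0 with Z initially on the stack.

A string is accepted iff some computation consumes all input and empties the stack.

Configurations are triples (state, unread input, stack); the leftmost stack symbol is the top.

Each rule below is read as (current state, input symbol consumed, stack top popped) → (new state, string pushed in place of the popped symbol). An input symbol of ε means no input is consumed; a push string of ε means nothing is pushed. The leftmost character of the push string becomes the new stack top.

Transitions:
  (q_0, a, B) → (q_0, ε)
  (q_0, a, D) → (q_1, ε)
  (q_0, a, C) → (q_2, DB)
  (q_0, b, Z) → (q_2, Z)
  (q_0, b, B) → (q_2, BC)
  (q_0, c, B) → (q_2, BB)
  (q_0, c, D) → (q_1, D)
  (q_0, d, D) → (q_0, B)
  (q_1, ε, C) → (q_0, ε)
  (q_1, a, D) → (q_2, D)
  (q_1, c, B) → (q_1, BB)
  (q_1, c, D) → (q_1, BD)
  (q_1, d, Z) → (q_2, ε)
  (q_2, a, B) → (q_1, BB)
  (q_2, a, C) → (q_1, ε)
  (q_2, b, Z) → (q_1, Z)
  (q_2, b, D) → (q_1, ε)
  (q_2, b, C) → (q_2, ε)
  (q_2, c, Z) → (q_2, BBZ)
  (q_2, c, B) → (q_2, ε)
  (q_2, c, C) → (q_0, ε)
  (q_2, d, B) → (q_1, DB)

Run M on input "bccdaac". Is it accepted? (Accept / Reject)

Reject

(q_0, bccdaac, Z) ⊢ (q_2, ccdaac, Z) ⊢ (q_2, cdaac, BBZ) ⊢ (q_2, daac, BZ) ⊢ (q_1, aac, DBZ) ⊢ (q_2, ac, DBZ)
No transition applies at (q_2, ac, DBZ); input not fully consumed.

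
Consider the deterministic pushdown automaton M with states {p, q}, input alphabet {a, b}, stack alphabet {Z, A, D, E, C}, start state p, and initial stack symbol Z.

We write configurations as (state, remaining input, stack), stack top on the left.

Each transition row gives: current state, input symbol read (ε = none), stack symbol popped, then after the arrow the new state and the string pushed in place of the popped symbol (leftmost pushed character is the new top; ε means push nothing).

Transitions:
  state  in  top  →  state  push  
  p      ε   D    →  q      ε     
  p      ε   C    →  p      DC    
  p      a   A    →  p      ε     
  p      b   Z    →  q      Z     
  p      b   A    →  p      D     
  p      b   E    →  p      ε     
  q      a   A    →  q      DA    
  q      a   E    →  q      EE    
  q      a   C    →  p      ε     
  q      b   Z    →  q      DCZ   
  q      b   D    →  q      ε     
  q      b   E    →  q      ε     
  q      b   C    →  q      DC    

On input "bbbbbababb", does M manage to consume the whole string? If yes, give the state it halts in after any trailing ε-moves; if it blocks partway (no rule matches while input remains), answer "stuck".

(p, bbbbbababb, Z)
  read b, top Z: go to q, push Z → (q, bbbbababb, Z)
  read b, top Z: go to q, push DCZ → (q, bbbababb, DCZ)
  read b, top D: go to q, push ε → (q, bbababb, CZ)
  read b, top C: go to q, push DC → (q, bababb, DCZ)
  read b, top D: go to q, push ε → (q, ababb, CZ)
  read a, top C: go to p, push ε → (p, babb, Z)
  read b, top Z: go to q, push Z → (q, abb, Z)
No transition for (q, a, top Z); M blocks with input abb remaining.

stuck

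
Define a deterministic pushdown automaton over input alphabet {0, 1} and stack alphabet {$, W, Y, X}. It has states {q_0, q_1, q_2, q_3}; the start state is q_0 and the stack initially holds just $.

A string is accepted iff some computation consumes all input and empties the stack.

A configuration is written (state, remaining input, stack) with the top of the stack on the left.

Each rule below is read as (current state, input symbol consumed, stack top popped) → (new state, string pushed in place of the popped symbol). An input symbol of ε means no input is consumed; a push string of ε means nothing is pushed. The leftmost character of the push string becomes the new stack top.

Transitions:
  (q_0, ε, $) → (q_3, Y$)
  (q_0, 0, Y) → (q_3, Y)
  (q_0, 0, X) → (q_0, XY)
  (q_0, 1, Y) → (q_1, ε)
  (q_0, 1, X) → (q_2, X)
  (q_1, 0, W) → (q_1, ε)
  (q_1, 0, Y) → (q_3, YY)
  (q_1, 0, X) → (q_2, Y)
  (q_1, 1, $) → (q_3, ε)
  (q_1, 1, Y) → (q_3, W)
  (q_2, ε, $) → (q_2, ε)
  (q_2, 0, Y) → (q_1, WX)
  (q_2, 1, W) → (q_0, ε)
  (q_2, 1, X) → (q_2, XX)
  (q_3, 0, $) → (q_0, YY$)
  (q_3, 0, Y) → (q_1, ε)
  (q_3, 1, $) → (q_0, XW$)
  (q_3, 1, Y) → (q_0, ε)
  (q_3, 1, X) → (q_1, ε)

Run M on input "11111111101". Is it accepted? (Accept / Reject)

Accept

(q_0, 11111111101, $) ⊢ (q_3, 11111111101, Y$) ⊢ (q_0, 1111111101, $) ⊢ (q_3, 1111111101, Y$) ⊢ (q_0, 111111101, $) ⊢ (q_3, 111111101, Y$) ⊢ (q_0, 11111101, $) ⊢ (q_3, 11111101, Y$) ⊢ (q_0, 1111101, $) ⊢ (q_3, 1111101, Y$) ⊢ (q_0, 111101, $) ⊢ (q_3, 111101, Y$) ⊢ (q_0, 11101, $) ⊢ (q_3, 11101, Y$) ⊢ (q_0, 1101, $) ⊢ (q_3, 1101, Y$) ⊢ (q_0, 101, $) ⊢ (q_3, 101, Y$) ⊢ (q_0, 01, $) ⊢ (q_3, 01, Y$) ⊢ (q_1, 1, $) ⊢ (q_3, ε, ε)
All input consumed and the stack is empty.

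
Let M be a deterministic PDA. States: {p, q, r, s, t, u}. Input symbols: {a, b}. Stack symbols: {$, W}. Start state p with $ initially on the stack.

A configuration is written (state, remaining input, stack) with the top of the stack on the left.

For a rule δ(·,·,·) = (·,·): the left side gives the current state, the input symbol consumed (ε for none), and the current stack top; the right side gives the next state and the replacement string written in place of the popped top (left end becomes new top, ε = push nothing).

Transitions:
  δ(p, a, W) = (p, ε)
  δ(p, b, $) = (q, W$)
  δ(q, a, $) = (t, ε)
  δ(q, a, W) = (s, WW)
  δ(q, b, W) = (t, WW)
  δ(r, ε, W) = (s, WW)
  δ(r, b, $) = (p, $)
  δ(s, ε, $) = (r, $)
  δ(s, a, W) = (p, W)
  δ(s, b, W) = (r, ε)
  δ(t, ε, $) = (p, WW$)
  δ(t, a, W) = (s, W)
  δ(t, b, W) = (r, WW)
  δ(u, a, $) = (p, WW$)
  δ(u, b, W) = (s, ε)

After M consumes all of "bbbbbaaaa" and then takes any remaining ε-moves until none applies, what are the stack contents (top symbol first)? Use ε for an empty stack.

W$

(p, bbbbbaaaa, $)
  read b, top $: go to q, push W$ → (q, bbbbaaaa, W$)
  read b, top W: go to t, push WW → (t, bbbaaaa, WW$)
  read b, top W: go to r, push WW → (r, bbaaaa, WWW$)
  ε-move, top W: go to s, push WW → (s, bbaaaa, WWWW$)
  read b, top W: go to r, push ε → (r, baaaa, WWW$)
  ε-move, top W: go to s, push WW → (s, baaaa, WWWW$)
  read b, top W: go to r, push ε → (r, aaaa, WWW$)
  ε-move, top W: go to s, push WW → (s, aaaa, WWWW$)
  read a, top W: go to p, push W → (p, aaa, WWWW$)
  read a, top W: go to p, push ε → (p, aa, WWW$)
  read a, top W: go to p, push ε → (p, a, WW$)
  read a, top W: go to p, push ε → (p, ε, W$)
All input consumed in state p with stack W$.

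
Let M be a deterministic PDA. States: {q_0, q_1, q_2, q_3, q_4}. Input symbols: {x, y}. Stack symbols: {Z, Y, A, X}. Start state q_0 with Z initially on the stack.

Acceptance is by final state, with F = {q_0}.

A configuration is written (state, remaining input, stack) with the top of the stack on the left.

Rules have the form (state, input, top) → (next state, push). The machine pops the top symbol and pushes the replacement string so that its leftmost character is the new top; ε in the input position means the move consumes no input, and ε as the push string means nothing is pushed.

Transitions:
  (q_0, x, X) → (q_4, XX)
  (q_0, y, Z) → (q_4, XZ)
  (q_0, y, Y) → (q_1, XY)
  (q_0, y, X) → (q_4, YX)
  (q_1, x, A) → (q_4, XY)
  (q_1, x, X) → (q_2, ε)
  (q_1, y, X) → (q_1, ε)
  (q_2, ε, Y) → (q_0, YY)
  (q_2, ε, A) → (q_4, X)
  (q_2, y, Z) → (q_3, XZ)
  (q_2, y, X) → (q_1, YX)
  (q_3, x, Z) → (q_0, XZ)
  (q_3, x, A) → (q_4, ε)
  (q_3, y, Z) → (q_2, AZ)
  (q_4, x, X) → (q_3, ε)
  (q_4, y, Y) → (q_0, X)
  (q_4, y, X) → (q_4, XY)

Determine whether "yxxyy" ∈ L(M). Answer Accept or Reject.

Accept

(q_0, yxxyy, Z)
  read y, top Z: go to q_4, push XZ → (q_4, xxyy, XZ)
  read x, top X: go to q_3, push ε → (q_3, xyy, Z)
  read x, top Z: go to q_0, push XZ → (q_0, yy, XZ)
  read y, top X: go to q_4, push YX → (q_4, y, YXZ)
  read y, top Y: go to q_0, push X → (q_0, ε, XXZ)
All input consumed; state q_0 ∈ F.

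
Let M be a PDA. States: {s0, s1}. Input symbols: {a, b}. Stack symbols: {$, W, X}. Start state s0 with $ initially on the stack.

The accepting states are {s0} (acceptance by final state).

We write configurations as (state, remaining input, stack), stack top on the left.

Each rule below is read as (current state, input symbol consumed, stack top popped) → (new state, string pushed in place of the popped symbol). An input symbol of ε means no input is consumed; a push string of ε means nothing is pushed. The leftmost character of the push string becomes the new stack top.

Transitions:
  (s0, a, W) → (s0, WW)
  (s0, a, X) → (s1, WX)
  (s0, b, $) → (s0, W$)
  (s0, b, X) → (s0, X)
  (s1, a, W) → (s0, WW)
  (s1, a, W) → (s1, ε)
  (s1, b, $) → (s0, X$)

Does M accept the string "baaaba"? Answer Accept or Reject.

No computation consumes all input and reaches a final state.

Reject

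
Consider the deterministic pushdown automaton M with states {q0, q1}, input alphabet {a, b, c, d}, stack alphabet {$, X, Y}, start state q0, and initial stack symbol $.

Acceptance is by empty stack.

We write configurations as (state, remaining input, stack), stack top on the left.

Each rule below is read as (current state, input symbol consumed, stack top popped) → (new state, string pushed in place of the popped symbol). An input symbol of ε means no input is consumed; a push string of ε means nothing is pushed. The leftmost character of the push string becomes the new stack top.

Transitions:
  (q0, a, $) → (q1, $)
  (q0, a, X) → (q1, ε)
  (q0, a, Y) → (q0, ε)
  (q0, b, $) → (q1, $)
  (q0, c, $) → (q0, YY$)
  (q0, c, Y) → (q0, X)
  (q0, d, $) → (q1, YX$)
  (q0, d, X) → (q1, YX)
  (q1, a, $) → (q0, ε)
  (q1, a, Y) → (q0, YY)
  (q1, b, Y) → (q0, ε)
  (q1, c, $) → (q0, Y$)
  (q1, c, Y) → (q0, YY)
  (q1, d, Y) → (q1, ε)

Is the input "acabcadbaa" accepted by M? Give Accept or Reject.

Accept

(q0, acabcadbaa, $)
  read a, top $: go to q1, push $ → (q1, cabcadbaa, $)
  read c, top $: go to q0, push Y$ → (q0, abcadbaa, Y$)
  read a, top Y: go to q0, push ε → (q0, bcadbaa, $)
  read b, top $: go to q1, push $ → (q1, cadbaa, $)
  read c, top $: go to q0, push Y$ → (q0, adbaa, Y$)
  read a, top Y: go to q0, push ε → (q0, dbaa, $)
  read d, top $: go to q1, push YX$ → (q1, baa, YX$)
  read b, top Y: go to q0, push ε → (q0, aa, X$)
  read a, top X: go to q1, push ε → (q1, a, $)
  read a, top $: go to q0, push ε → (q0, ε, ε)
All input consumed and the stack is empty.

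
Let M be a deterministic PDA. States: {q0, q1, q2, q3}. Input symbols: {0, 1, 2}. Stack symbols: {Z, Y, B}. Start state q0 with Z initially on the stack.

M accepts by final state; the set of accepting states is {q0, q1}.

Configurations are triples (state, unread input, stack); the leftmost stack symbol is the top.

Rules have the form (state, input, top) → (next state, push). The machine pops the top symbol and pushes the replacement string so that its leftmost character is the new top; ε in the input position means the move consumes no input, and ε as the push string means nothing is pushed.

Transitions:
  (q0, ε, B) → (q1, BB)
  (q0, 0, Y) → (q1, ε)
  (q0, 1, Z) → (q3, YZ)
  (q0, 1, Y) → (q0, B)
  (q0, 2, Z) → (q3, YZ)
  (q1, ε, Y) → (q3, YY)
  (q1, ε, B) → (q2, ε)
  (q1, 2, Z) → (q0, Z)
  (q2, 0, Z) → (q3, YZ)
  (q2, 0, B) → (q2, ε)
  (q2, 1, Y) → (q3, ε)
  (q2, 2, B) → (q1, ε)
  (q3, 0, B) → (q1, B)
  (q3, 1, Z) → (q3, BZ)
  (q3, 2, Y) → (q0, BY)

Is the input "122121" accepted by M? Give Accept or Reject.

(q0, 122121, Z)
  read 1, top Z: go to q3, push YZ → (q3, 22121, YZ)
  read 2, top Y: go to q0, push BY → (q0, 2121, BYZ)
  ε-move, top B: go to q1, push BB → (q1, 2121, BBYZ)
  ε-move, top B: go to q2, push ε → (q2, 2121, BYZ)
  read 2, top B: go to q1, push ε → (q1, 121, YZ)
  ε-move, top Y: go to q3, push YY → (q3, 121, YYZ)
No transition applies at (q3, 121, YYZ); input not fully consumed.

Reject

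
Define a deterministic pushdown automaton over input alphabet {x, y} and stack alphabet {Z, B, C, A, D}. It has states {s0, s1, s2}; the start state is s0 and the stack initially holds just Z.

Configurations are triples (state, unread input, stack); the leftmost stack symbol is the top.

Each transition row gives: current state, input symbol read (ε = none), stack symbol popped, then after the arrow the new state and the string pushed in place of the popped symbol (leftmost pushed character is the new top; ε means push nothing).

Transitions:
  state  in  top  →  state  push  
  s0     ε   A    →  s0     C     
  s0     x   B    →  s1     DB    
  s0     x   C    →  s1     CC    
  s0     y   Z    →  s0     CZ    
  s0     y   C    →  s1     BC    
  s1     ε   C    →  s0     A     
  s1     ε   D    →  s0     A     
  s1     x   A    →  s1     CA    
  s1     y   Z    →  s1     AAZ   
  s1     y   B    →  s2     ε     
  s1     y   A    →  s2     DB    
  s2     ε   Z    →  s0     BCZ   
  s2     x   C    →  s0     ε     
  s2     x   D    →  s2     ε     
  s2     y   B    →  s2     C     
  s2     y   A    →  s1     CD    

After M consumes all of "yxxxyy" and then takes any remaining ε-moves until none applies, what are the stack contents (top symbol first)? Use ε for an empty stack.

(s0, yxxxyy, Z)
  read y, top Z: go to s0, push CZ → (s0, xxxyy, CZ)
  read x, top C: go to s1, push CC → (s1, xxyy, CCZ)
  ε-move, top C: go to s0, push A → (s0, xxyy, ACZ)
  ε-move, top A: go to s0, push C → (s0, xxyy, CCZ)
  read x, top C: go to s1, push CC → (s1, xyy, CCCZ)
  ε-move, top C: go to s0, push A → (s0, xyy, ACCZ)
  ε-move, top A: go to s0, push C → (s0, xyy, CCCZ)
  read x, top C: go to s1, push CC → (s1, yy, CCCCZ)
  ε-move, top C: go to s0, push A → (s0, yy, ACCCZ)
  ε-move, top A: go to s0, push C → (s0, yy, CCCCZ)
  read y, top C: go to s1, push BC → (s1, y, BCCCCZ)
  read y, top B: go to s2, push ε → (s2, ε, CCCCZ)
All input consumed in state s2 with stack CCCCZ.

CCCCZ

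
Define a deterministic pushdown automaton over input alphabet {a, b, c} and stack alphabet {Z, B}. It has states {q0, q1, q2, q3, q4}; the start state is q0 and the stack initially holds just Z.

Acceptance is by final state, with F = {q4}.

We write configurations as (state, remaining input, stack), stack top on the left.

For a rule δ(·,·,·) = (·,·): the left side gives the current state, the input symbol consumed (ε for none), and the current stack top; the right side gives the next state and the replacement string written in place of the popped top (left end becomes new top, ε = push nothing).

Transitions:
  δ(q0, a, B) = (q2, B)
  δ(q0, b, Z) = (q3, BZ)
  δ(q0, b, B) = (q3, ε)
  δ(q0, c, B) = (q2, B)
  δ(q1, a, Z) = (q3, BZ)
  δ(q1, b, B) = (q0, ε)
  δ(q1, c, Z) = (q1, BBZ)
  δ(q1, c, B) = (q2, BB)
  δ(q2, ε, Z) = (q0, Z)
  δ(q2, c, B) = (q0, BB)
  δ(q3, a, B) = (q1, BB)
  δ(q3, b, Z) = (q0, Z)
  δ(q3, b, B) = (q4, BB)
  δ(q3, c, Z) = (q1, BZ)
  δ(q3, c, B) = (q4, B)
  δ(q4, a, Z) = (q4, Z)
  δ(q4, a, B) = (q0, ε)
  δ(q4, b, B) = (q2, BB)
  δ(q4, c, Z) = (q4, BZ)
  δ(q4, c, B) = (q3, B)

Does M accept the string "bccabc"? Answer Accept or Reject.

(q0, bccabc, Z) ⊢ (q3, ccabc, BZ) ⊢ (q4, cabc, BZ) ⊢ (q3, abc, BZ) ⊢ (q1, bc, BBZ) ⊢ (q0, c, BZ) ⊢ (q2, ε, BZ)
All input consumed; state q2 ∉ F and no further ε-move applies.

Reject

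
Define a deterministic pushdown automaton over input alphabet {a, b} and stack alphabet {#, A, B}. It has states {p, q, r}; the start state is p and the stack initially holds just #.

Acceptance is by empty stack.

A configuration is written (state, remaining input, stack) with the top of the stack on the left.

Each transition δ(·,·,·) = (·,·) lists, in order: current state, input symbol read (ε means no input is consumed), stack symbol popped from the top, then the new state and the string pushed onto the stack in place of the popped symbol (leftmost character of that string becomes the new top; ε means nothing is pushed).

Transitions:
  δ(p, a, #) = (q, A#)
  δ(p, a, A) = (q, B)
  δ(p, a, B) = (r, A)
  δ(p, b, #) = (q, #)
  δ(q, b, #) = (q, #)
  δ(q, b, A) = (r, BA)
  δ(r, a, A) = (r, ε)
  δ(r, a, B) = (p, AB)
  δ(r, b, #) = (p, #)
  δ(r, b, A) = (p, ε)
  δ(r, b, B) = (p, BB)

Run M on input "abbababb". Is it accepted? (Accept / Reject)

(p, abbababb, #) ⊢ (q, bbababb, A#) ⊢ (r, bababb, BA#) ⊢ (p, ababb, BBA#) ⊢ (r, babb, ABA#) ⊢ (p, abb, BA#) ⊢ (r, bb, AA#) ⊢ (p, b, A#)
No transition applies at (p, b, A#); input not fully consumed.

Reject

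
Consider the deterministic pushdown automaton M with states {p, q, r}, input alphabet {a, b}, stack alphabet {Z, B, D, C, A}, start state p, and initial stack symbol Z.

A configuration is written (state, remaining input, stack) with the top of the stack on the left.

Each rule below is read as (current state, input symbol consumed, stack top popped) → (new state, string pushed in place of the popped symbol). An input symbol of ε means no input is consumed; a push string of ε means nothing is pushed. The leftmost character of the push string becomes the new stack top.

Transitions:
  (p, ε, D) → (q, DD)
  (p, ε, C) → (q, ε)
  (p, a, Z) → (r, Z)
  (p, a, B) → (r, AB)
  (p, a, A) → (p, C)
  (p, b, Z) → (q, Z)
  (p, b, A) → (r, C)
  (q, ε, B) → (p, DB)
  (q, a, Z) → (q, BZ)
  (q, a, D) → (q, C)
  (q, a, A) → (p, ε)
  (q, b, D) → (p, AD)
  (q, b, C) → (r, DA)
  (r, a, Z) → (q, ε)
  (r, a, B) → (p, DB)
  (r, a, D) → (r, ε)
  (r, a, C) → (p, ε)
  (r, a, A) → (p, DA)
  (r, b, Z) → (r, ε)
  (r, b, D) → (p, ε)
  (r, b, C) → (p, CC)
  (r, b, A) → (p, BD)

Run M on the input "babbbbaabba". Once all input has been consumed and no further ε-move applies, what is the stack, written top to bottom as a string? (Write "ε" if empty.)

DDDADDBZ

(p, babbbbaabba, Z) ⊢ (q, abbbbaabba, Z) ⊢ (q, bbbbaabba, BZ) ⊢ (p, bbbbaabba, DBZ) ⊢ (q, bbbbaabba, DDBZ) ⊢ (p, bbbaabba, ADDBZ) ⊢ (r, bbaabba, CDDBZ) ⊢ (p, baabba, CCDDBZ) ⊢ (q, baabba, CDDBZ) ⊢ (r, aabba, DADDBZ) ⊢ (r, abba, ADDBZ) ⊢ (p, bba, DADDBZ) ⊢ (q, bba, DDADDBZ) ⊢ (p, ba, ADDADDBZ) ⊢ (r, a, CDDADDBZ) ⊢ (p, ε, DDADDBZ) ⊢ (q, ε, DDDADDBZ)
All input consumed in state q with stack DDDADDBZ.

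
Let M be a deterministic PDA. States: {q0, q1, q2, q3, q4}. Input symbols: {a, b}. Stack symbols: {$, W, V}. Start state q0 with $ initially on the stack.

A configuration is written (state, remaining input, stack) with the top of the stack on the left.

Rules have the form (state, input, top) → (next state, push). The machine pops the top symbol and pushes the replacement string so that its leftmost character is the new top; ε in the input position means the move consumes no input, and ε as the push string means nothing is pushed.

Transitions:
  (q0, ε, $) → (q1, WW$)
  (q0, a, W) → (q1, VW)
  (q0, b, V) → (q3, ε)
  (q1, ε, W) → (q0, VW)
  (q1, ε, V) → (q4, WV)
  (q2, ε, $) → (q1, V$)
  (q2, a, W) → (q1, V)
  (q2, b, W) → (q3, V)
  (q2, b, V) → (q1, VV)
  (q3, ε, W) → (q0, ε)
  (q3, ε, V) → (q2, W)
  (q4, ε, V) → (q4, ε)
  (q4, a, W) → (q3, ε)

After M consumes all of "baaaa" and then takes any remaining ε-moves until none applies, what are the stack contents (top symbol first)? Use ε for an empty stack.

(q0, baaaa, $)
  ε-move, top $: go to q1, push WW$ → (q1, baaaa, WW$)
  ε-move, top W: go to q0, push VW → (q0, baaaa, VWW$)
  read b, top V: go to q3, push ε → (q3, aaaa, WW$)
  ε-move, top W: go to q0, push ε → (q0, aaaa, W$)
  read a, top W: go to q1, push VW → (q1, aaa, VW$)
  ε-move, top V: go to q4, push WV → (q4, aaa, WVW$)
  read a, top W: go to q3, push ε → (q3, aa, VW$)
  ε-move, top V: go to q2, push W → (q2, aa, WW$)
  read a, top W: go to q1, push V → (q1, a, VW$)
  ε-move, top V: go to q4, push WV → (q4, a, WVW$)
  read a, top W: go to q3, push ε → (q3, ε, VW$)
  ε-move, top V: go to q2, push W → (q2, ε, WW$)
All input consumed in state q2 with stack WW$.

WW$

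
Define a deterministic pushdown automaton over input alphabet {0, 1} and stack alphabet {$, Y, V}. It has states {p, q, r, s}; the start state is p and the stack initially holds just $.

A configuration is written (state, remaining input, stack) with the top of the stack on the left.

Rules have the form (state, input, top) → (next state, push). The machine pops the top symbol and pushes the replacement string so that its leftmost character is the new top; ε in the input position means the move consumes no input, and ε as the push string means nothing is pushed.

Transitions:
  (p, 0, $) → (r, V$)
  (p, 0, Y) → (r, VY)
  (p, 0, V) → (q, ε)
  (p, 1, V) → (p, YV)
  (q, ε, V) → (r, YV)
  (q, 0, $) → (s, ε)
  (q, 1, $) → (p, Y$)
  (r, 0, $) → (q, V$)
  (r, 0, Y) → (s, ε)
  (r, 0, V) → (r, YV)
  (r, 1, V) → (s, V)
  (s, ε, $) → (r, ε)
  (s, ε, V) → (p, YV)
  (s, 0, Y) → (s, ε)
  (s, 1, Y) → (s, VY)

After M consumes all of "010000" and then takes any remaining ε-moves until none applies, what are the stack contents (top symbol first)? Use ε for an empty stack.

VYVYV$

(p, 010000, $)
  read 0, top $: go to r, push V$ → (r, 10000, V$)
  read 1, top V: go to s, push V → (s, 0000, V$)
  ε-move, top V: go to p, push YV → (p, 0000, YV$)
  read 0, top Y: go to r, push VY → (r, 000, VYV$)
  read 0, top V: go to r, push YV → (r, 00, YVYV$)
  read 0, top Y: go to s, push ε → (s, 0, VYV$)
  ε-move, top V: go to p, push YV → (p, 0, YVYV$)
  read 0, top Y: go to r, push VY → (r, ε, VYVYV$)
All input consumed in state r with stack VYVYV$.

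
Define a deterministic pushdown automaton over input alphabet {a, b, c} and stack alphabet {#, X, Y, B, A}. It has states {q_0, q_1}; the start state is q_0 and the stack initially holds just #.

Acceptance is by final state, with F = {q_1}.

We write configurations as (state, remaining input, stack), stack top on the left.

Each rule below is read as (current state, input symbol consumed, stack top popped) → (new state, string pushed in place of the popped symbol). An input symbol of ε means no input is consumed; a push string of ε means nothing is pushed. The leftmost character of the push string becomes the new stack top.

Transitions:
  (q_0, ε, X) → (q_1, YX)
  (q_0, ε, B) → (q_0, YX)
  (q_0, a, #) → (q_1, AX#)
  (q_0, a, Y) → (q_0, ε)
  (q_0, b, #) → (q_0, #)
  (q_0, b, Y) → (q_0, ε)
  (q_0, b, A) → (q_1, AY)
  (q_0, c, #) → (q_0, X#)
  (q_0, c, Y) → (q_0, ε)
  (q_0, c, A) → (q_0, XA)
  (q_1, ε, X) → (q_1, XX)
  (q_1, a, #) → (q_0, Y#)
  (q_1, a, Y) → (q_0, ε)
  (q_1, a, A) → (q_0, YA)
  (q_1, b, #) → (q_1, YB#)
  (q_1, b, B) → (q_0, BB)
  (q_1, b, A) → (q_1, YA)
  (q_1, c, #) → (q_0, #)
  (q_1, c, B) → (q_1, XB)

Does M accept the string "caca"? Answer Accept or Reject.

Reject

(q_0, caca, #)
  read c, top #: go to q_0, push X# → (q_0, aca, X#)
  ε-move, top X: go to q_1, push YX → (q_1, aca, YX#)
  read a, top Y: go to q_0, push ε → (q_0, ca, X#)
  ε-move, top X: go to q_1, push YX → (q_1, ca, YX#)
No transition applies at (q_1, ca, YX#); input not fully consumed.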